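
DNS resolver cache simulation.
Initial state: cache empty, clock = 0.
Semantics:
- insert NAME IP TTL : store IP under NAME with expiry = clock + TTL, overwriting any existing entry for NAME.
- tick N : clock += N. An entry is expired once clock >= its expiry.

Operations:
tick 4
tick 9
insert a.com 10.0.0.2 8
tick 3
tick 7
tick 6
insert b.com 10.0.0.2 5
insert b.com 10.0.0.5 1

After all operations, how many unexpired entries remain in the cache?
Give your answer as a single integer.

Answer: 1

Derivation:
Op 1: tick 4 -> clock=4.
Op 2: tick 9 -> clock=13.
Op 3: insert a.com -> 10.0.0.2 (expiry=13+8=21). clock=13
Op 4: tick 3 -> clock=16.
Op 5: tick 7 -> clock=23. purged={a.com}
Op 6: tick 6 -> clock=29.
Op 7: insert b.com -> 10.0.0.2 (expiry=29+5=34). clock=29
Op 8: insert b.com -> 10.0.0.5 (expiry=29+1=30). clock=29
Final cache (unexpired): {b.com} -> size=1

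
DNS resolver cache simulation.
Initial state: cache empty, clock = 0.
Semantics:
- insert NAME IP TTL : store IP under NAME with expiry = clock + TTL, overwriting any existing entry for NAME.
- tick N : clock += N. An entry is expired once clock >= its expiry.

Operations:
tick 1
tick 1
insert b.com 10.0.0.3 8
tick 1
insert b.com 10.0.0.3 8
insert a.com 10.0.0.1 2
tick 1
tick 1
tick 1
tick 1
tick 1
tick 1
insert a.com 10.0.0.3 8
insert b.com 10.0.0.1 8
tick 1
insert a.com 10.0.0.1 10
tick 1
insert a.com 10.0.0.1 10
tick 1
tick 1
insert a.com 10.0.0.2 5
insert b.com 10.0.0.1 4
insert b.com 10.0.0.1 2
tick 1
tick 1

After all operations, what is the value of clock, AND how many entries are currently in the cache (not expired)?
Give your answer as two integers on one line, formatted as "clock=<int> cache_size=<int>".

Op 1: tick 1 -> clock=1.
Op 2: tick 1 -> clock=2.
Op 3: insert b.com -> 10.0.0.3 (expiry=2+8=10). clock=2
Op 4: tick 1 -> clock=3.
Op 5: insert b.com -> 10.0.0.3 (expiry=3+8=11). clock=3
Op 6: insert a.com -> 10.0.0.1 (expiry=3+2=5). clock=3
Op 7: tick 1 -> clock=4.
Op 8: tick 1 -> clock=5. purged={a.com}
Op 9: tick 1 -> clock=6.
Op 10: tick 1 -> clock=7.
Op 11: tick 1 -> clock=8.
Op 12: tick 1 -> clock=9.
Op 13: insert a.com -> 10.0.0.3 (expiry=9+8=17). clock=9
Op 14: insert b.com -> 10.0.0.1 (expiry=9+8=17). clock=9
Op 15: tick 1 -> clock=10.
Op 16: insert a.com -> 10.0.0.1 (expiry=10+10=20). clock=10
Op 17: tick 1 -> clock=11.
Op 18: insert a.com -> 10.0.0.1 (expiry=11+10=21). clock=11
Op 19: tick 1 -> clock=12.
Op 20: tick 1 -> clock=13.
Op 21: insert a.com -> 10.0.0.2 (expiry=13+5=18). clock=13
Op 22: insert b.com -> 10.0.0.1 (expiry=13+4=17). clock=13
Op 23: insert b.com -> 10.0.0.1 (expiry=13+2=15). clock=13
Op 24: tick 1 -> clock=14.
Op 25: tick 1 -> clock=15. purged={b.com}
Final clock = 15
Final cache (unexpired): {a.com} -> size=1

Answer: clock=15 cache_size=1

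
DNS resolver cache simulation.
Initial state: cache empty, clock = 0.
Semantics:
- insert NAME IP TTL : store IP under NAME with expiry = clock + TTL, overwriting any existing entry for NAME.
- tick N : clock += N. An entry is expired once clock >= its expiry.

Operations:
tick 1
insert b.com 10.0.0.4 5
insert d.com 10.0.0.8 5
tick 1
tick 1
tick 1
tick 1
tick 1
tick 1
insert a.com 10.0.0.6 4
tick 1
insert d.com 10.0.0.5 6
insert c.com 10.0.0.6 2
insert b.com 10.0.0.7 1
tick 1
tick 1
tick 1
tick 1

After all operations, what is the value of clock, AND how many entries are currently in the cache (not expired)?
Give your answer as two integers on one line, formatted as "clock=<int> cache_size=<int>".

Op 1: tick 1 -> clock=1.
Op 2: insert b.com -> 10.0.0.4 (expiry=1+5=6). clock=1
Op 3: insert d.com -> 10.0.0.8 (expiry=1+5=6). clock=1
Op 4: tick 1 -> clock=2.
Op 5: tick 1 -> clock=3.
Op 6: tick 1 -> clock=4.
Op 7: tick 1 -> clock=5.
Op 8: tick 1 -> clock=6. purged={b.com,d.com}
Op 9: tick 1 -> clock=7.
Op 10: insert a.com -> 10.0.0.6 (expiry=7+4=11). clock=7
Op 11: tick 1 -> clock=8.
Op 12: insert d.com -> 10.0.0.5 (expiry=8+6=14). clock=8
Op 13: insert c.com -> 10.0.0.6 (expiry=8+2=10). clock=8
Op 14: insert b.com -> 10.0.0.7 (expiry=8+1=9). clock=8
Op 15: tick 1 -> clock=9. purged={b.com}
Op 16: tick 1 -> clock=10. purged={c.com}
Op 17: tick 1 -> clock=11. purged={a.com}
Op 18: tick 1 -> clock=12.
Final clock = 12
Final cache (unexpired): {d.com} -> size=1

Answer: clock=12 cache_size=1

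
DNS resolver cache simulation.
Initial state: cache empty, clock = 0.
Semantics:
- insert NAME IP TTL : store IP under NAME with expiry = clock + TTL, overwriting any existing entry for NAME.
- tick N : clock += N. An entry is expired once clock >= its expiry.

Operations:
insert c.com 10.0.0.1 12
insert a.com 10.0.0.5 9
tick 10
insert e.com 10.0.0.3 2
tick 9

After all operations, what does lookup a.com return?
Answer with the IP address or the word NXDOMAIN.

Answer: NXDOMAIN

Derivation:
Op 1: insert c.com -> 10.0.0.1 (expiry=0+12=12). clock=0
Op 2: insert a.com -> 10.0.0.5 (expiry=0+9=9). clock=0
Op 3: tick 10 -> clock=10. purged={a.com}
Op 4: insert e.com -> 10.0.0.3 (expiry=10+2=12). clock=10
Op 5: tick 9 -> clock=19. purged={c.com,e.com}
lookup a.com: not in cache (expired or never inserted)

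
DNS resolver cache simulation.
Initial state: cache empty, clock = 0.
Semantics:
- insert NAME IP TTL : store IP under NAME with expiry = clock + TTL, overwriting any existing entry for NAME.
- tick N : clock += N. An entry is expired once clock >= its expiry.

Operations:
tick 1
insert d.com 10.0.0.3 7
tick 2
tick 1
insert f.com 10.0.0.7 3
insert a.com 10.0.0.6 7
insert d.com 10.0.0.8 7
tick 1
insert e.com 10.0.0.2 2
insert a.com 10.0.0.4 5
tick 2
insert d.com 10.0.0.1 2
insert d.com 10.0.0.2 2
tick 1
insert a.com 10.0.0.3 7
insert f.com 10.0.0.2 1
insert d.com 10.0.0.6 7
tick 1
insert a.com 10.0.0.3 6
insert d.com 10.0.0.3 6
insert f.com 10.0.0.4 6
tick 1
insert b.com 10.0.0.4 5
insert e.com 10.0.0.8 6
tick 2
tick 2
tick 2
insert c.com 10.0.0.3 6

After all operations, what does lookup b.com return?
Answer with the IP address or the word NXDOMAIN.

Answer: NXDOMAIN

Derivation:
Op 1: tick 1 -> clock=1.
Op 2: insert d.com -> 10.0.0.3 (expiry=1+7=8). clock=1
Op 3: tick 2 -> clock=3.
Op 4: tick 1 -> clock=4.
Op 5: insert f.com -> 10.0.0.7 (expiry=4+3=7). clock=4
Op 6: insert a.com -> 10.0.0.6 (expiry=4+7=11). clock=4
Op 7: insert d.com -> 10.0.0.8 (expiry=4+7=11). clock=4
Op 8: tick 1 -> clock=5.
Op 9: insert e.com -> 10.0.0.2 (expiry=5+2=7). clock=5
Op 10: insert a.com -> 10.0.0.4 (expiry=5+5=10). clock=5
Op 11: tick 2 -> clock=7. purged={e.com,f.com}
Op 12: insert d.com -> 10.0.0.1 (expiry=7+2=9). clock=7
Op 13: insert d.com -> 10.0.0.2 (expiry=7+2=9). clock=7
Op 14: tick 1 -> clock=8.
Op 15: insert a.com -> 10.0.0.3 (expiry=8+7=15). clock=8
Op 16: insert f.com -> 10.0.0.2 (expiry=8+1=9). clock=8
Op 17: insert d.com -> 10.0.0.6 (expiry=8+7=15). clock=8
Op 18: tick 1 -> clock=9. purged={f.com}
Op 19: insert a.com -> 10.0.0.3 (expiry=9+6=15). clock=9
Op 20: insert d.com -> 10.0.0.3 (expiry=9+6=15). clock=9
Op 21: insert f.com -> 10.0.0.4 (expiry=9+6=15). clock=9
Op 22: tick 1 -> clock=10.
Op 23: insert b.com -> 10.0.0.4 (expiry=10+5=15). clock=10
Op 24: insert e.com -> 10.0.0.8 (expiry=10+6=16). clock=10
Op 25: tick 2 -> clock=12.
Op 26: tick 2 -> clock=14.
Op 27: tick 2 -> clock=16. purged={a.com,b.com,d.com,e.com,f.com}
Op 28: insert c.com -> 10.0.0.3 (expiry=16+6=22). clock=16
lookup b.com: not in cache (expired or never inserted)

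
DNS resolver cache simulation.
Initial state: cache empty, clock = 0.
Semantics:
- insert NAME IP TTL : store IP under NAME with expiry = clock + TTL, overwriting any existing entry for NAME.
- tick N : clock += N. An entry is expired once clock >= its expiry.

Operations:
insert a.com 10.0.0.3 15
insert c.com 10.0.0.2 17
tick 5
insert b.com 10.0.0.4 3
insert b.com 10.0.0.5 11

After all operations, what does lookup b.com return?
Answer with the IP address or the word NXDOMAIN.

Op 1: insert a.com -> 10.0.0.3 (expiry=0+15=15). clock=0
Op 2: insert c.com -> 10.0.0.2 (expiry=0+17=17). clock=0
Op 3: tick 5 -> clock=5.
Op 4: insert b.com -> 10.0.0.4 (expiry=5+3=8). clock=5
Op 5: insert b.com -> 10.0.0.5 (expiry=5+11=16). clock=5
lookup b.com: present, ip=10.0.0.5 expiry=16 > clock=5

Answer: 10.0.0.5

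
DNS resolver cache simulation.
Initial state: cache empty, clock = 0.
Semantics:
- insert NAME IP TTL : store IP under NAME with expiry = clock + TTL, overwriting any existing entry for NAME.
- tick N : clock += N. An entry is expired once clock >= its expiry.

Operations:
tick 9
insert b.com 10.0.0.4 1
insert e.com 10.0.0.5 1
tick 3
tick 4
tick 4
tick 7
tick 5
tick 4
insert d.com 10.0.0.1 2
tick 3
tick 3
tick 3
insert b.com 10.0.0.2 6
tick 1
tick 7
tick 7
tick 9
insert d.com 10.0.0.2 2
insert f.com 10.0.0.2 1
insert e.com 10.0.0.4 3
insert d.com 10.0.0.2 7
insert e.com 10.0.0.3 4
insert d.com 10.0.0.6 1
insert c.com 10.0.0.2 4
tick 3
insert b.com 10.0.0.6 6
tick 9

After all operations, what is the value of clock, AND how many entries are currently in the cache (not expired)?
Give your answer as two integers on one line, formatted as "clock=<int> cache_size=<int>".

Answer: clock=81 cache_size=0

Derivation:
Op 1: tick 9 -> clock=9.
Op 2: insert b.com -> 10.0.0.4 (expiry=9+1=10). clock=9
Op 3: insert e.com -> 10.0.0.5 (expiry=9+1=10). clock=9
Op 4: tick 3 -> clock=12. purged={b.com,e.com}
Op 5: tick 4 -> clock=16.
Op 6: tick 4 -> clock=20.
Op 7: tick 7 -> clock=27.
Op 8: tick 5 -> clock=32.
Op 9: tick 4 -> clock=36.
Op 10: insert d.com -> 10.0.0.1 (expiry=36+2=38). clock=36
Op 11: tick 3 -> clock=39. purged={d.com}
Op 12: tick 3 -> clock=42.
Op 13: tick 3 -> clock=45.
Op 14: insert b.com -> 10.0.0.2 (expiry=45+6=51). clock=45
Op 15: tick 1 -> clock=46.
Op 16: tick 7 -> clock=53. purged={b.com}
Op 17: tick 7 -> clock=60.
Op 18: tick 9 -> clock=69.
Op 19: insert d.com -> 10.0.0.2 (expiry=69+2=71). clock=69
Op 20: insert f.com -> 10.0.0.2 (expiry=69+1=70). clock=69
Op 21: insert e.com -> 10.0.0.4 (expiry=69+3=72). clock=69
Op 22: insert d.com -> 10.0.0.2 (expiry=69+7=76). clock=69
Op 23: insert e.com -> 10.0.0.3 (expiry=69+4=73). clock=69
Op 24: insert d.com -> 10.0.0.6 (expiry=69+1=70). clock=69
Op 25: insert c.com -> 10.0.0.2 (expiry=69+4=73). clock=69
Op 26: tick 3 -> clock=72. purged={d.com,f.com}
Op 27: insert b.com -> 10.0.0.6 (expiry=72+6=78). clock=72
Op 28: tick 9 -> clock=81. purged={b.com,c.com,e.com}
Final clock = 81
Final cache (unexpired): {} -> size=0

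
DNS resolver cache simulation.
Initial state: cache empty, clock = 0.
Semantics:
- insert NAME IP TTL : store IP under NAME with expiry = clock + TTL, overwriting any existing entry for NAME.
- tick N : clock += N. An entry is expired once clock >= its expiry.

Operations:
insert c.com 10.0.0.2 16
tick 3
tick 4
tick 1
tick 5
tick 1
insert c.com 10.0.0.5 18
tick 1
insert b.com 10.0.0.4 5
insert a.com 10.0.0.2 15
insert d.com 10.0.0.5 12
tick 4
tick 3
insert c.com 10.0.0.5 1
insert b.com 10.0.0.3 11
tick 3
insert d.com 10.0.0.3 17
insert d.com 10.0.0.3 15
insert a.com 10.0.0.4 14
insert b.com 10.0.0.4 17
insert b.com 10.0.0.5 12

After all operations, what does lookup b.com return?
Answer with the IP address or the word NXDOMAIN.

Answer: 10.0.0.5

Derivation:
Op 1: insert c.com -> 10.0.0.2 (expiry=0+16=16). clock=0
Op 2: tick 3 -> clock=3.
Op 3: tick 4 -> clock=7.
Op 4: tick 1 -> clock=8.
Op 5: tick 5 -> clock=13.
Op 6: tick 1 -> clock=14.
Op 7: insert c.com -> 10.0.0.5 (expiry=14+18=32). clock=14
Op 8: tick 1 -> clock=15.
Op 9: insert b.com -> 10.0.0.4 (expiry=15+5=20). clock=15
Op 10: insert a.com -> 10.0.0.2 (expiry=15+15=30). clock=15
Op 11: insert d.com -> 10.0.0.5 (expiry=15+12=27). clock=15
Op 12: tick 4 -> clock=19.
Op 13: tick 3 -> clock=22. purged={b.com}
Op 14: insert c.com -> 10.0.0.5 (expiry=22+1=23). clock=22
Op 15: insert b.com -> 10.0.0.3 (expiry=22+11=33). clock=22
Op 16: tick 3 -> clock=25. purged={c.com}
Op 17: insert d.com -> 10.0.0.3 (expiry=25+17=42). clock=25
Op 18: insert d.com -> 10.0.0.3 (expiry=25+15=40). clock=25
Op 19: insert a.com -> 10.0.0.4 (expiry=25+14=39). clock=25
Op 20: insert b.com -> 10.0.0.4 (expiry=25+17=42). clock=25
Op 21: insert b.com -> 10.0.0.5 (expiry=25+12=37). clock=25
lookup b.com: present, ip=10.0.0.5 expiry=37 > clock=25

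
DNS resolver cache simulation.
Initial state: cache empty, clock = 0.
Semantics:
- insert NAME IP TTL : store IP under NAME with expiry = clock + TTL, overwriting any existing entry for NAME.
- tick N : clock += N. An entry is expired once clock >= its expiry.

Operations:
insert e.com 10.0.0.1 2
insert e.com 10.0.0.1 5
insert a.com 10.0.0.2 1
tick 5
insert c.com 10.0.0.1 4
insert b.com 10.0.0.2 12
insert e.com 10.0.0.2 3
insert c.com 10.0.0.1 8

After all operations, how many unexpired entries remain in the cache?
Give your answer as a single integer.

Op 1: insert e.com -> 10.0.0.1 (expiry=0+2=2). clock=0
Op 2: insert e.com -> 10.0.0.1 (expiry=0+5=5). clock=0
Op 3: insert a.com -> 10.0.0.2 (expiry=0+1=1). clock=0
Op 4: tick 5 -> clock=5. purged={a.com,e.com}
Op 5: insert c.com -> 10.0.0.1 (expiry=5+4=9). clock=5
Op 6: insert b.com -> 10.0.0.2 (expiry=5+12=17). clock=5
Op 7: insert e.com -> 10.0.0.2 (expiry=5+3=8). clock=5
Op 8: insert c.com -> 10.0.0.1 (expiry=5+8=13). clock=5
Final cache (unexpired): {b.com,c.com,e.com} -> size=3

Answer: 3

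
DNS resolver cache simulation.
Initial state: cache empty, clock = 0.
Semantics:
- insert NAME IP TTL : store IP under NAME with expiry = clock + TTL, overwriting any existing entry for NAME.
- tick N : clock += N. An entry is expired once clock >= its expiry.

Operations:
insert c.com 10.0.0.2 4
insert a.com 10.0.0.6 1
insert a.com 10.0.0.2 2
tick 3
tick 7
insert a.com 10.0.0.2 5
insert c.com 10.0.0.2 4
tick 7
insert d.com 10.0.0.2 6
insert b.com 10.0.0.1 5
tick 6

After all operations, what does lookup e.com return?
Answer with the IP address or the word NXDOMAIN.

Answer: NXDOMAIN

Derivation:
Op 1: insert c.com -> 10.0.0.2 (expiry=0+4=4). clock=0
Op 2: insert a.com -> 10.0.0.6 (expiry=0+1=1). clock=0
Op 3: insert a.com -> 10.0.0.2 (expiry=0+2=2). clock=0
Op 4: tick 3 -> clock=3. purged={a.com}
Op 5: tick 7 -> clock=10. purged={c.com}
Op 6: insert a.com -> 10.0.0.2 (expiry=10+5=15). clock=10
Op 7: insert c.com -> 10.0.0.2 (expiry=10+4=14). clock=10
Op 8: tick 7 -> clock=17. purged={a.com,c.com}
Op 9: insert d.com -> 10.0.0.2 (expiry=17+6=23). clock=17
Op 10: insert b.com -> 10.0.0.1 (expiry=17+5=22). clock=17
Op 11: tick 6 -> clock=23. purged={b.com,d.com}
lookup e.com: not in cache (expired or never inserted)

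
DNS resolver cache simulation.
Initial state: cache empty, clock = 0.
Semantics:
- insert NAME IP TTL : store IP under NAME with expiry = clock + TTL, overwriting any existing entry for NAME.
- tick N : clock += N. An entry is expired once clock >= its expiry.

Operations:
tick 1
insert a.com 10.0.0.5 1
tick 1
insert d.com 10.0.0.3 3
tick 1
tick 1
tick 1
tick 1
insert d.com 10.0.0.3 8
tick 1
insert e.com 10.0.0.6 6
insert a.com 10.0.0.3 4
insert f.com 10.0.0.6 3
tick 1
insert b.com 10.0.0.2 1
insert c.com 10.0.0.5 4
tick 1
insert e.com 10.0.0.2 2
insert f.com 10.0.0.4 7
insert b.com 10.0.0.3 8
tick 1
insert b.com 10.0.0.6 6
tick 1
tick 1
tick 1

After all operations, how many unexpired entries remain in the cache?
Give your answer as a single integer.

Op 1: tick 1 -> clock=1.
Op 2: insert a.com -> 10.0.0.5 (expiry=1+1=2). clock=1
Op 3: tick 1 -> clock=2. purged={a.com}
Op 4: insert d.com -> 10.0.0.3 (expiry=2+3=5). clock=2
Op 5: tick 1 -> clock=3.
Op 6: tick 1 -> clock=4.
Op 7: tick 1 -> clock=5. purged={d.com}
Op 8: tick 1 -> clock=6.
Op 9: insert d.com -> 10.0.0.3 (expiry=6+8=14). clock=6
Op 10: tick 1 -> clock=7.
Op 11: insert e.com -> 10.0.0.6 (expiry=7+6=13). clock=7
Op 12: insert a.com -> 10.0.0.3 (expiry=7+4=11). clock=7
Op 13: insert f.com -> 10.0.0.6 (expiry=7+3=10). clock=7
Op 14: tick 1 -> clock=8.
Op 15: insert b.com -> 10.0.0.2 (expiry=8+1=9). clock=8
Op 16: insert c.com -> 10.0.0.5 (expiry=8+4=12). clock=8
Op 17: tick 1 -> clock=9. purged={b.com}
Op 18: insert e.com -> 10.0.0.2 (expiry=9+2=11). clock=9
Op 19: insert f.com -> 10.0.0.4 (expiry=9+7=16). clock=9
Op 20: insert b.com -> 10.0.0.3 (expiry=9+8=17). clock=9
Op 21: tick 1 -> clock=10.
Op 22: insert b.com -> 10.0.0.6 (expiry=10+6=16). clock=10
Op 23: tick 1 -> clock=11. purged={a.com,e.com}
Op 24: tick 1 -> clock=12. purged={c.com}
Op 25: tick 1 -> clock=13.
Final cache (unexpired): {b.com,d.com,f.com} -> size=3

Answer: 3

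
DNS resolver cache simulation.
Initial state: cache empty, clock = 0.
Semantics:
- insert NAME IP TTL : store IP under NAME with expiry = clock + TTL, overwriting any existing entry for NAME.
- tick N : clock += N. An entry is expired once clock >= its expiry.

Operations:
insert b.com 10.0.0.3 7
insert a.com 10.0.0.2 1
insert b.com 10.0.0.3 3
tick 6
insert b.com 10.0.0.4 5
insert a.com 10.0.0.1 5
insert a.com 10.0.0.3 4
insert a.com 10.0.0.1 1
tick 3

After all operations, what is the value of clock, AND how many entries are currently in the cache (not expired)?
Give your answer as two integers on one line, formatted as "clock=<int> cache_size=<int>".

Op 1: insert b.com -> 10.0.0.3 (expiry=0+7=7). clock=0
Op 2: insert a.com -> 10.0.0.2 (expiry=0+1=1). clock=0
Op 3: insert b.com -> 10.0.0.3 (expiry=0+3=3). clock=0
Op 4: tick 6 -> clock=6. purged={a.com,b.com}
Op 5: insert b.com -> 10.0.0.4 (expiry=6+5=11). clock=6
Op 6: insert a.com -> 10.0.0.1 (expiry=6+5=11). clock=6
Op 7: insert a.com -> 10.0.0.3 (expiry=6+4=10). clock=6
Op 8: insert a.com -> 10.0.0.1 (expiry=6+1=7). clock=6
Op 9: tick 3 -> clock=9. purged={a.com}
Final clock = 9
Final cache (unexpired): {b.com} -> size=1

Answer: clock=9 cache_size=1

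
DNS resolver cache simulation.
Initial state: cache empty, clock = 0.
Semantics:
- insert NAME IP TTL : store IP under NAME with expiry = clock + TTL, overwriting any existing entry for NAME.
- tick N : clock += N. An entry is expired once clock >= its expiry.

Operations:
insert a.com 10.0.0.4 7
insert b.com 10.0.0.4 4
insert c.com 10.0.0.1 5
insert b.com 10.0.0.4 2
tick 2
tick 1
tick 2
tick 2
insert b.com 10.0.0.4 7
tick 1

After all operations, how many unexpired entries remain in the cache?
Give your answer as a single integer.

Answer: 1

Derivation:
Op 1: insert a.com -> 10.0.0.4 (expiry=0+7=7). clock=0
Op 2: insert b.com -> 10.0.0.4 (expiry=0+4=4). clock=0
Op 3: insert c.com -> 10.0.0.1 (expiry=0+5=5). clock=0
Op 4: insert b.com -> 10.0.0.4 (expiry=0+2=2). clock=0
Op 5: tick 2 -> clock=2. purged={b.com}
Op 6: tick 1 -> clock=3.
Op 7: tick 2 -> clock=5. purged={c.com}
Op 8: tick 2 -> clock=7. purged={a.com}
Op 9: insert b.com -> 10.0.0.4 (expiry=7+7=14). clock=7
Op 10: tick 1 -> clock=8.
Final cache (unexpired): {b.com} -> size=1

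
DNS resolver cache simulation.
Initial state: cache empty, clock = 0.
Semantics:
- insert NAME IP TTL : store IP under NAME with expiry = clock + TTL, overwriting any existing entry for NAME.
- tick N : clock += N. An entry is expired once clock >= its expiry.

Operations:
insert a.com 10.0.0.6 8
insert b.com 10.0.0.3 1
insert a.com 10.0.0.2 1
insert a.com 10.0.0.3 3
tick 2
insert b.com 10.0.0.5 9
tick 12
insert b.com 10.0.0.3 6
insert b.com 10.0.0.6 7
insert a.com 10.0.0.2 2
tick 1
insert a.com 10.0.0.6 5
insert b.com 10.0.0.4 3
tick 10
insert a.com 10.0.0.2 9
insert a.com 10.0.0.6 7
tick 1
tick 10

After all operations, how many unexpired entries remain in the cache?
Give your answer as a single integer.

Answer: 0

Derivation:
Op 1: insert a.com -> 10.0.0.6 (expiry=0+8=8). clock=0
Op 2: insert b.com -> 10.0.0.3 (expiry=0+1=1). clock=0
Op 3: insert a.com -> 10.0.0.2 (expiry=0+1=1). clock=0
Op 4: insert a.com -> 10.0.0.3 (expiry=0+3=3). clock=0
Op 5: tick 2 -> clock=2. purged={b.com}
Op 6: insert b.com -> 10.0.0.5 (expiry=2+9=11). clock=2
Op 7: tick 12 -> clock=14. purged={a.com,b.com}
Op 8: insert b.com -> 10.0.0.3 (expiry=14+6=20). clock=14
Op 9: insert b.com -> 10.0.0.6 (expiry=14+7=21). clock=14
Op 10: insert a.com -> 10.0.0.2 (expiry=14+2=16). clock=14
Op 11: tick 1 -> clock=15.
Op 12: insert a.com -> 10.0.0.6 (expiry=15+5=20). clock=15
Op 13: insert b.com -> 10.0.0.4 (expiry=15+3=18). clock=15
Op 14: tick 10 -> clock=25. purged={a.com,b.com}
Op 15: insert a.com -> 10.0.0.2 (expiry=25+9=34). clock=25
Op 16: insert a.com -> 10.0.0.6 (expiry=25+7=32). clock=25
Op 17: tick 1 -> clock=26.
Op 18: tick 10 -> clock=36. purged={a.com}
Final cache (unexpired): {} -> size=0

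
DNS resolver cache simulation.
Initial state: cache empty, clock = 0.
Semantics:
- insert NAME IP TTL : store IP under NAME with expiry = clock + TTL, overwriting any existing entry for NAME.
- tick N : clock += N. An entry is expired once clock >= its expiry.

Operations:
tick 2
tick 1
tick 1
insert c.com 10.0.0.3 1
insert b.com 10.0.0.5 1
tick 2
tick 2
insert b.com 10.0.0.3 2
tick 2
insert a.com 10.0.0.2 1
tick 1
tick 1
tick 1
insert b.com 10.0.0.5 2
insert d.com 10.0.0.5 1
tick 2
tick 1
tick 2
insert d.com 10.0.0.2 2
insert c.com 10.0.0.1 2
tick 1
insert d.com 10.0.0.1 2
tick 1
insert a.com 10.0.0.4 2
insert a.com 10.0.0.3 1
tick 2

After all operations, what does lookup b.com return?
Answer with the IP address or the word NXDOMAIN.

Answer: NXDOMAIN

Derivation:
Op 1: tick 2 -> clock=2.
Op 2: tick 1 -> clock=3.
Op 3: tick 1 -> clock=4.
Op 4: insert c.com -> 10.0.0.3 (expiry=4+1=5). clock=4
Op 5: insert b.com -> 10.0.0.5 (expiry=4+1=5). clock=4
Op 6: tick 2 -> clock=6. purged={b.com,c.com}
Op 7: tick 2 -> clock=8.
Op 8: insert b.com -> 10.0.0.3 (expiry=8+2=10). clock=8
Op 9: tick 2 -> clock=10. purged={b.com}
Op 10: insert a.com -> 10.0.0.2 (expiry=10+1=11). clock=10
Op 11: tick 1 -> clock=11. purged={a.com}
Op 12: tick 1 -> clock=12.
Op 13: tick 1 -> clock=13.
Op 14: insert b.com -> 10.0.0.5 (expiry=13+2=15). clock=13
Op 15: insert d.com -> 10.0.0.5 (expiry=13+1=14). clock=13
Op 16: tick 2 -> clock=15. purged={b.com,d.com}
Op 17: tick 1 -> clock=16.
Op 18: tick 2 -> clock=18.
Op 19: insert d.com -> 10.0.0.2 (expiry=18+2=20). clock=18
Op 20: insert c.com -> 10.0.0.1 (expiry=18+2=20). clock=18
Op 21: tick 1 -> clock=19.
Op 22: insert d.com -> 10.0.0.1 (expiry=19+2=21). clock=19
Op 23: tick 1 -> clock=20. purged={c.com}
Op 24: insert a.com -> 10.0.0.4 (expiry=20+2=22). clock=20
Op 25: insert a.com -> 10.0.0.3 (expiry=20+1=21). clock=20
Op 26: tick 2 -> clock=22. purged={a.com,d.com}
lookup b.com: not in cache (expired or never inserted)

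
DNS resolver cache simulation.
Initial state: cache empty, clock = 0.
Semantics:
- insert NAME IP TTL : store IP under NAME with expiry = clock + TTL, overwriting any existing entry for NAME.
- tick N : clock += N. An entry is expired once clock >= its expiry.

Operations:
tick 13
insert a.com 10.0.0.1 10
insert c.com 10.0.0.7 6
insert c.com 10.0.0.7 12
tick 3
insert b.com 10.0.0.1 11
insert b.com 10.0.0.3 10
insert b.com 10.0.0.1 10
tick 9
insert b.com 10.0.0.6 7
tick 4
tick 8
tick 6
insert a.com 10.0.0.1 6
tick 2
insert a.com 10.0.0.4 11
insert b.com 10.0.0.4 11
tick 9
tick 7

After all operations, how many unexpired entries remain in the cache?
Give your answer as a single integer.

Answer: 0

Derivation:
Op 1: tick 13 -> clock=13.
Op 2: insert a.com -> 10.0.0.1 (expiry=13+10=23). clock=13
Op 3: insert c.com -> 10.0.0.7 (expiry=13+6=19). clock=13
Op 4: insert c.com -> 10.0.0.7 (expiry=13+12=25). clock=13
Op 5: tick 3 -> clock=16.
Op 6: insert b.com -> 10.0.0.1 (expiry=16+11=27). clock=16
Op 7: insert b.com -> 10.0.0.3 (expiry=16+10=26). clock=16
Op 8: insert b.com -> 10.0.0.1 (expiry=16+10=26). clock=16
Op 9: tick 9 -> clock=25. purged={a.com,c.com}
Op 10: insert b.com -> 10.0.0.6 (expiry=25+7=32). clock=25
Op 11: tick 4 -> clock=29.
Op 12: tick 8 -> clock=37. purged={b.com}
Op 13: tick 6 -> clock=43.
Op 14: insert a.com -> 10.0.0.1 (expiry=43+6=49). clock=43
Op 15: tick 2 -> clock=45.
Op 16: insert a.com -> 10.0.0.4 (expiry=45+11=56). clock=45
Op 17: insert b.com -> 10.0.0.4 (expiry=45+11=56). clock=45
Op 18: tick 9 -> clock=54.
Op 19: tick 7 -> clock=61. purged={a.com,b.com}
Final cache (unexpired): {} -> size=0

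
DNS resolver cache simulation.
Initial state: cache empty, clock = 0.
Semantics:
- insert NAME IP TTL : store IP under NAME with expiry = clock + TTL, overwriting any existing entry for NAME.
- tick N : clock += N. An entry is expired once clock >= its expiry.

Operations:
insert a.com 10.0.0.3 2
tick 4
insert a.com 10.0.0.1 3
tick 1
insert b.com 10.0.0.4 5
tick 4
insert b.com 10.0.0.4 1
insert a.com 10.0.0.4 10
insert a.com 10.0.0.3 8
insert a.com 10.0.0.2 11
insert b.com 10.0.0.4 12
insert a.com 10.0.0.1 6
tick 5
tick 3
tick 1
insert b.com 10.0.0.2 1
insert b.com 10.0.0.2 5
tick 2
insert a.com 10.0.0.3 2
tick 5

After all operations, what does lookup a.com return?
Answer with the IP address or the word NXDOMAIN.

Op 1: insert a.com -> 10.0.0.3 (expiry=0+2=2). clock=0
Op 2: tick 4 -> clock=4. purged={a.com}
Op 3: insert a.com -> 10.0.0.1 (expiry=4+3=7). clock=4
Op 4: tick 1 -> clock=5.
Op 5: insert b.com -> 10.0.0.4 (expiry=5+5=10). clock=5
Op 6: tick 4 -> clock=9. purged={a.com}
Op 7: insert b.com -> 10.0.0.4 (expiry=9+1=10). clock=9
Op 8: insert a.com -> 10.0.0.4 (expiry=9+10=19). clock=9
Op 9: insert a.com -> 10.0.0.3 (expiry=9+8=17). clock=9
Op 10: insert a.com -> 10.0.0.2 (expiry=9+11=20). clock=9
Op 11: insert b.com -> 10.0.0.4 (expiry=9+12=21). clock=9
Op 12: insert a.com -> 10.0.0.1 (expiry=9+6=15). clock=9
Op 13: tick 5 -> clock=14.
Op 14: tick 3 -> clock=17. purged={a.com}
Op 15: tick 1 -> clock=18.
Op 16: insert b.com -> 10.0.0.2 (expiry=18+1=19). clock=18
Op 17: insert b.com -> 10.0.0.2 (expiry=18+5=23). clock=18
Op 18: tick 2 -> clock=20.
Op 19: insert a.com -> 10.0.0.3 (expiry=20+2=22). clock=20
Op 20: tick 5 -> clock=25. purged={a.com,b.com}
lookup a.com: not in cache (expired or never inserted)

Answer: NXDOMAIN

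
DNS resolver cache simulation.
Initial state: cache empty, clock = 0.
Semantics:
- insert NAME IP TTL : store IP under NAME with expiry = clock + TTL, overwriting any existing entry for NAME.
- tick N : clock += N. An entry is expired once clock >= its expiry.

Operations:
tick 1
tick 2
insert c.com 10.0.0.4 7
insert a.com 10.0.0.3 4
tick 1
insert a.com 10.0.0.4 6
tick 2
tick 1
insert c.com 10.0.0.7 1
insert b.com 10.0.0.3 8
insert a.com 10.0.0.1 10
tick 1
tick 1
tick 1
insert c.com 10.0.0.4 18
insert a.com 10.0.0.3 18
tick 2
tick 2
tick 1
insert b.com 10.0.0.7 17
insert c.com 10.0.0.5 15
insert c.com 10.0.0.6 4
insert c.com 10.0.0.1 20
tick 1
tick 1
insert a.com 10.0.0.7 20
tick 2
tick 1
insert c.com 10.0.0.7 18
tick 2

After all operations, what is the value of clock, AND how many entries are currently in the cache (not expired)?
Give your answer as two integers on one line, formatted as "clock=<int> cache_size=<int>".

Answer: clock=22 cache_size=3

Derivation:
Op 1: tick 1 -> clock=1.
Op 2: tick 2 -> clock=3.
Op 3: insert c.com -> 10.0.0.4 (expiry=3+7=10). clock=3
Op 4: insert a.com -> 10.0.0.3 (expiry=3+4=7). clock=3
Op 5: tick 1 -> clock=4.
Op 6: insert a.com -> 10.0.0.4 (expiry=4+6=10). clock=4
Op 7: tick 2 -> clock=6.
Op 8: tick 1 -> clock=7.
Op 9: insert c.com -> 10.0.0.7 (expiry=7+1=8). clock=7
Op 10: insert b.com -> 10.0.0.3 (expiry=7+8=15). clock=7
Op 11: insert a.com -> 10.0.0.1 (expiry=7+10=17). clock=7
Op 12: tick 1 -> clock=8. purged={c.com}
Op 13: tick 1 -> clock=9.
Op 14: tick 1 -> clock=10.
Op 15: insert c.com -> 10.0.0.4 (expiry=10+18=28). clock=10
Op 16: insert a.com -> 10.0.0.3 (expiry=10+18=28). clock=10
Op 17: tick 2 -> clock=12.
Op 18: tick 2 -> clock=14.
Op 19: tick 1 -> clock=15. purged={b.com}
Op 20: insert b.com -> 10.0.0.7 (expiry=15+17=32). clock=15
Op 21: insert c.com -> 10.0.0.5 (expiry=15+15=30). clock=15
Op 22: insert c.com -> 10.0.0.6 (expiry=15+4=19). clock=15
Op 23: insert c.com -> 10.0.0.1 (expiry=15+20=35). clock=15
Op 24: tick 1 -> clock=16.
Op 25: tick 1 -> clock=17.
Op 26: insert a.com -> 10.0.0.7 (expiry=17+20=37). clock=17
Op 27: tick 2 -> clock=19.
Op 28: tick 1 -> clock=20.
Op 29: insert c.com -> 10.0.0.7 (expiry=20+18=38). clock=20
Op 30: tick 2 -> clock=22.
Final clock = 22
Final cache (unexpired): {a.com,b.com,c.com} -> size=3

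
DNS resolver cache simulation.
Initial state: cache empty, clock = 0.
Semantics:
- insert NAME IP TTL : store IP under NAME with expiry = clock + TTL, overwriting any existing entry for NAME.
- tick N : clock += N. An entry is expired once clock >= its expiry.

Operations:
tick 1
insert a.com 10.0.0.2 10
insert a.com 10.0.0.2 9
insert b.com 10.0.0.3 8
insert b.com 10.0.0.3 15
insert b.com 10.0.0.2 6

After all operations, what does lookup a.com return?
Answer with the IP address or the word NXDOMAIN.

Op 1: tick 1 -> clock=1.
Op 2: insert a.com -> 10.0.0.2 (expiry=1+10=11). clock=1
Op 3: insert a.com -> 10.0.0.2 (expiry=1+9=10). clock=1
Op 4: insert b.com -> 10.0.0.3 (expiry=1+8=9). clock=1
Op 5: insert b.com -> 10.0.0.3 (expiry=1+15=16). clock=1
Op 6: insert b.com -> 10.0.0.2 (expiry=1+6=7). clock=1
lookup a.com: present, ip=10.0.0.2 expiry=10 > clock=1

Answer: 10.0.0.2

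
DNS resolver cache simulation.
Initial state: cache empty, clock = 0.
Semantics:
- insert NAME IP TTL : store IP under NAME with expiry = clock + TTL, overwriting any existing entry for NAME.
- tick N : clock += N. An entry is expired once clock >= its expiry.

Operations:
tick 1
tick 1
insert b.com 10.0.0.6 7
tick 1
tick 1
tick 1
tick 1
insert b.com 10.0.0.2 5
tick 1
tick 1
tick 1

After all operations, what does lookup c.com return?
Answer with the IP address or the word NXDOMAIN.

Op 1: tick 1 -> clock=1.
Op 2: tick 1 -> clock=2.
Op 3: insert b.com -> 10.0.0.6 (expiry=2+7=9). clock=2
Op 4: tick 1 -> clock=3.
Op 5: tick 1 -> clock=4.
Op 6: tick 1 -> clock=5.
Op 7: tick 1 -> clock=6.
Op 8: insert b.com -> 10.0.0.2 (expiry=6+5=11). clock=6
Op 9: tick 1 -> clock=7.
Op 10: tick 1 -> clock=8.
Op 11: tick 1 -> clock=9.
lookup c.com: not in cache (expired or never inserted)

Answer: NXDOMAIN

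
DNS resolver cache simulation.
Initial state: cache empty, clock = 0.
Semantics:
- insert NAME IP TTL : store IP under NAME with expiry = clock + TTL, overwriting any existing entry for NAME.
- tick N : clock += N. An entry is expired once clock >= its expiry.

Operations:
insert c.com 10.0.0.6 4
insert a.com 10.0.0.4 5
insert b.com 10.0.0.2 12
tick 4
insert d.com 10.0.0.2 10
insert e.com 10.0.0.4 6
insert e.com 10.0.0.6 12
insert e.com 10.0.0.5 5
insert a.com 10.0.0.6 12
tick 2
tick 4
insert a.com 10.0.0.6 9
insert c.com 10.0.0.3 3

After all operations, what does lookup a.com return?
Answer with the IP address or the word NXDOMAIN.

Op 1: insert c.com -> 10.0.0.6 (expiry=0+4=4). clock=0
Op 2: insert a.com -> 10.0.0.4 (expiry=0+5=5). clock=0
Op 3: insert b.com -> 10.0.0.2 (expiry=0+12=12). clock=0
Op 4: tick 4 -> clock=4. purged={c.com}
Op 5: insert d.com -> 10.0.0.2 (expiry=4+10=14). clock=4
Op 6: insert e.com -> 10.0.0.4 (expiry=4+6=10). clock=4
Op 7: insert e.com -> 10.0.0.6 (expiry=4+12=16). clock=4
Op 8: insert e.com -> 10.0.0.5 (expiry=4+5=9). clock=4
Op 9: insert a.com -> 10.0.0.6 (expiry=4+12=16). clock=4
Op 10: tick 2 -> clock=6.
Op 11: tick 4 -> clock=10. purged={e.com}
Op 12: insert a.com -> 10.0.0.6 (expiry=10+9=19). clock=10
Op 13: insert c.com -> 10.0.0.3 (expiry=10+3=13). clock=10
lookup a.com: present, ip=10.0.0.6 expiry=19 > clock=10

Answer: 10.0.0.6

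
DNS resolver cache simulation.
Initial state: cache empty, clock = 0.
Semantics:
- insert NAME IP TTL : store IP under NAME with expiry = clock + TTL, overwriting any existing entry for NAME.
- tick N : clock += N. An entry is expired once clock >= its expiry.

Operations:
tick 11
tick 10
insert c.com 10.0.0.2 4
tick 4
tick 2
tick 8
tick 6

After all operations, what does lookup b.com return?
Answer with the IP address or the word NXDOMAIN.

Op 1: tick 11 -> clock=11.
Op 2: tick 10 -> clock=21.
Op 3: insert c.com -> 10.0.0.2 (expiry=21+4=25). clock=21
Op 4: tick 4 -> clock=25. purged={c.com}
Op 5: tick 2 -> clock=27.
Op 6: tick 8 -> clock=35.
Op 7: tick 6 -> clock=41.
lookup b.com: not in cache (expired or never inserted)

Answer: NXDOMAIN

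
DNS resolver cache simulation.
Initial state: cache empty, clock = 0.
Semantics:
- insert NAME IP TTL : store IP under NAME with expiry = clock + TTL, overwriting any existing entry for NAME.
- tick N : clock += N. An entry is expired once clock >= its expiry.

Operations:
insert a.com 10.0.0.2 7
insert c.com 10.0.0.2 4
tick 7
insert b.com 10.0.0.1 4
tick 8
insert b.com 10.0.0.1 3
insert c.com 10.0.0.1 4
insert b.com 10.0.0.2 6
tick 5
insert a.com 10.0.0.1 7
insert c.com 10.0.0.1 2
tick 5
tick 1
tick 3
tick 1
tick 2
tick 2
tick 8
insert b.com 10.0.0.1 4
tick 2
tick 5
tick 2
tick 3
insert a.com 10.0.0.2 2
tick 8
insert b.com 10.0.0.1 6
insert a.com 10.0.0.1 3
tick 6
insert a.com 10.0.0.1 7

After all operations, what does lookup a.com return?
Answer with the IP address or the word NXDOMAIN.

Op 1: insert a.com -> 10.0.0.2 (expiry=0+7=7). clock=0
Op 2: insert c.com -> 10.0.0.2 (expiry=0+4=4). clock=0
Op 3: tick 7 -> clock=7. purged={a.com,c.com}
Op 4: insert b.com -> 10.0.0.1 (expiry=7+4=11). clock=7
Op 5: tick 8 -> clock=15. purged={b.com}
Op 6: insert b.com -> 10.0.0.1 (expiry=15+3=18). clock=15
Op 7: insert c.com -> 10.0.0.1 (expiry=15+4=19). clock=15
Op 8: insert b.com -> 10.0.0.2 (expiry=15+6=21). clock=15
Op 9: tick 5 -> clock=20. purged={c.com}
Op 10: insert a.com -> 10.0.0.1 (expiry=20+7=27). clock=20
Op 11: insert c.com -> 10.0.0.1 (expiry=20+2=22). clock=20
Op 12: tick 5 -> clock=25. purged={b.com,c.com}
Op 13: tick 1 -> clock=26.
Op 14: tick 3 -> clock=29. purged={a.com}
Op 15: tick 1 -> clock=30.
Op 16: tick 2 -> clock=32.
Op 17: tick 2 -> clock=34.
Op 18: tick 8 -> clock=42.
Op 19: insert b.com -> 10.0.0.1 (expiry=42+4=46). clock=42
Op 20: tick 2 -> clock=44.
Op 21: tick 5 -> clock=49. purged={b.com}
Op 22: tick 2 -> clock=51.
Op 23: tick 3 -> clock=54.
Op 24: insert a.com -> 10.0.0.2 (expiry=54+2=56). clock=54
Op 25: tick 8 -> clock=62. purged={a.com}
Op 26: insert b.com -> 10.0.0.1 (expiry=62+6=68). clock=62
Op 27: insert a.com -> 10.0.0.1 (expiry=62+3=65). clock=62
Op 28: tick 6 -> clock=68. purged={a.com,b.com}
Op 29: insert a.com -> 10.0.0.1 (expiry=68+7=75). clock=68
lookup a.com: present, ip=10.0.0.1 expiry=75 > clock=68

Answer: 10.0.0.1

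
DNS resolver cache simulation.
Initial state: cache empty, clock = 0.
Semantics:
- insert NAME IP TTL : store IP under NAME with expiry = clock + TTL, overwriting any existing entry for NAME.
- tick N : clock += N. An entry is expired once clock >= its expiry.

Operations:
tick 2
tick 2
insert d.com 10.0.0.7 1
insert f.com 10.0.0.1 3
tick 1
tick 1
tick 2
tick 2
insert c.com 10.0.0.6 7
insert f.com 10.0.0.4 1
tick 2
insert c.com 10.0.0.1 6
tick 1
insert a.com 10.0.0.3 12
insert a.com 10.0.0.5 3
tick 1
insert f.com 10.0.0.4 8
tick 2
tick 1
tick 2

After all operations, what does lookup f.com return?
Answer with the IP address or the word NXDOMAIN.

Op 1: tick 2 -> clock=2.
Op 2: tick 2 -> clock=4.
Op 3: insert d.com -> 10.0.0.7 (expiry=4+1=5). clock=4
Op 4: insert f.com -> 10.0.0.1 (expiry=4+3=7). clock=4
Op 5: tick 1 -> clock=5. purged={d.com}
Op 6: tick 1 -> clock=6.
Op 7: tick 2 -> clock=8. purged={f.com}
Op 8: tick 2 -> clock=10.
Op 9: insert c.com -> 10.0.0.6 (expiry=10+7=17). clock=10
Op 10: insert f.com -> 10.0.0.4 (expiry=10+1=11). clock=10
Op 11: tick 2 -> clock=12. purged={f.com}
Op 12: insert c.com -> 10.0.0.1 (expiry=12+6=18). clock=12
Op 13: tick 1 -> clock=13.
Op 14: insert a.com -> 10.0.0.3 (expiry=13+12=25). clock=13
Op 15: insert a.com -> 10.0.0.5 (expiry=13+3=16). clock=13
Op 16: tick 1 -> clock=14.
Op 17: insert f.com -> 10.0.0.4 (expiry=14+8=22). clock=14
Op 18: tick 2 -> clock=16. purged={a.com}
Op 19: tick 1 -> clock=17.
Op 20: tick 2 -> clock=19. purged={c.com}
lookup f.com: present, ip=10.0.0.4 expiry=22 > clock=19

Answer: 10.0.0.4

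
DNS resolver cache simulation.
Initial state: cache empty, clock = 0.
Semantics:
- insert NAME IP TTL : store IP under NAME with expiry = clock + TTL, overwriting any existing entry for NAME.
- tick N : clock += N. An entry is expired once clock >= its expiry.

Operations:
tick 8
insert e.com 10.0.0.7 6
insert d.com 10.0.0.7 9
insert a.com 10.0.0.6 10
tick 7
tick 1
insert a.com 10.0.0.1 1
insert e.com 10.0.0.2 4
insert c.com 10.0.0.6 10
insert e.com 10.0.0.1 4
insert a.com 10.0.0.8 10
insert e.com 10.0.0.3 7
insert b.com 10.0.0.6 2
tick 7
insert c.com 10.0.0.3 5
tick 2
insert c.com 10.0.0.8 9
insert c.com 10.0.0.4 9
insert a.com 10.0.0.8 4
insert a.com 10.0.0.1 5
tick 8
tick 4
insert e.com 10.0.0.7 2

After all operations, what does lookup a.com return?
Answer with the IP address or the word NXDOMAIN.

Op 1: tick 8 -> clock=8.
Op 2: insert e.com -> 10.0.0.7 (expiry=8+6=14). clock=8
Op 3: insert d.com -> 10.0.0.7 (expiry=8+9=17). clock=8
Op 4: insert a.com -> 10.0.0.6 (expiry=8+10=18). clock=8
Op 5: tick 7 -> clock=15. purged={e.com}
Op 6: tick 1 -> clock=16.
Op 7: insert a.com -> 10.0.0.1 (expiry=16+1=17). clock=16
Op 8: insert e.com -> 10.0.0.2 (expiry=16+4=20). clock=16
Op 9: insert c.com -> 10.0.0.6 (expiry=16+10=26). clock=16
Op 10: insert e.com -> 10.0.0.1 (expiry=16+4=20). clock=16
Op 11: insert a.com -> 10.0.0.8 (expiry=16+10=26). clock=16
Op 12: insert e.com -> 10.0.0.3 (expiry=16+7=23). clock=16
Op 13: insert b.com -> 10.0.0.6 (expiry=16+2=18). clock=16
Op 14: tick 7 -> clock=23. purged={b.com,d.com,e.com}
Op 15: insert c.com -> 10.0.0.3 (expiry=23+5=28). clock=23
Op 16: tick 2 -> clock=25.
Op 17: insert c.com -> 10.0.0.8 (expiry=25+9=34). clock=25
Op 18: insert c.com -> 10.0.0.4 (expiry=25+9=34). clock=25
Op 19: insert a.com -> 10.0.0.8 (expiry=25+4=29). clock=25
Op 20: insert a.com -> 10.0.0.1 (expiry=25+5=30). clock=25
Op 21: tick 8 -> clock=33. purged={a.com}
Op 22: tick 4 -> clock=37. purged={c.com}
Op 23: insert e.com -> 10.0.0.7 (expiry=37+2=39). clock=37
lookup a.com: not in cache (expired or never inserted)

Answer: NXDOMAIN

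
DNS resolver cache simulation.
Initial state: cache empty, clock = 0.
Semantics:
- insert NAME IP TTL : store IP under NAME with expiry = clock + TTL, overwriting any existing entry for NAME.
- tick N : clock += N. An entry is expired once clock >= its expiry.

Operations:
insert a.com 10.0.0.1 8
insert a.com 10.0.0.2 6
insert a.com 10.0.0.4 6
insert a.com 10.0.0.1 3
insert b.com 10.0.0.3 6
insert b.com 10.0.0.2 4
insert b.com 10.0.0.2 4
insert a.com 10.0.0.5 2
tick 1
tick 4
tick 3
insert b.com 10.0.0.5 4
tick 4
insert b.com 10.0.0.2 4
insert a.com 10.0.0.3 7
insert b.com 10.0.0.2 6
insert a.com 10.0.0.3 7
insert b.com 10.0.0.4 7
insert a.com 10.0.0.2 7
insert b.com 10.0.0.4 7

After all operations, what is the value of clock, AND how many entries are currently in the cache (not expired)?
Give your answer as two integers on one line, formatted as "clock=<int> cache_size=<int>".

Op 1: insert a.com -> 10.0.0.1 (expiry=0+8=8). clock=0
Op 2: insert a.com -> 10.0.0.2 (expiry=0+6=6). clock=0
Op 3: insert a.com -> 10.0.0.4 (expiry=0+6=6). clock=0
Op 4: insert a.com -> 10.0.0.1 (expiry=0+3=3). clock=0
Op 5: insert b.com -> 10.0.0.3 (expiry=0+6=6). clock=0
Op 6: insert b.com -> 10.0.0.2 (expiry=0+4=4). clock=0
Op 7: insert b.com -> 10.0.0.2 (expiry=0+4=4). clock=0
Op 8: insert a.com -> 10.0.0.5 (expiry=0+2=2). clock=0
Op 9: tick 1 -> clock=1.
Op 10: tick 4 -> clock=5. purged={a.com,b.com}
Op 11: tick 3 -> clock=8.
Op 12: insert b.com -> 10.0.0.5 (expiry=8+4=12). clock=8
Op 13: tick 4 -> clock=12. purged={b.com}
Op 14: insert b.com -> 10.0.0.2 (expiry=12+4=16). clock=12
Op 15: insert a.com -> 10.0.0.3 (expiry=12+7=19). clock=12
Op 16: insert b.com -> 10.0.0.2 (expiry=12+6=18). clock=12
Op 17: insert a.com -> 10.0.0.3 (expiry=12+7=19). clock=12
Op 18: insert b.com -> 10.0.0.4 (expiry=12+7=19). clock=12
Op 19: insert a.com -> 10.0.0.2 (expiry=12+7=19). clock=12
Op 20: insert b.com -> 10.0.0.4 (expiry=12+7=19). clock=12
Final clock = 12
Final cache (unexpired): {a.com,b.com} -> size=2

Answer: clock=12 cache_size=2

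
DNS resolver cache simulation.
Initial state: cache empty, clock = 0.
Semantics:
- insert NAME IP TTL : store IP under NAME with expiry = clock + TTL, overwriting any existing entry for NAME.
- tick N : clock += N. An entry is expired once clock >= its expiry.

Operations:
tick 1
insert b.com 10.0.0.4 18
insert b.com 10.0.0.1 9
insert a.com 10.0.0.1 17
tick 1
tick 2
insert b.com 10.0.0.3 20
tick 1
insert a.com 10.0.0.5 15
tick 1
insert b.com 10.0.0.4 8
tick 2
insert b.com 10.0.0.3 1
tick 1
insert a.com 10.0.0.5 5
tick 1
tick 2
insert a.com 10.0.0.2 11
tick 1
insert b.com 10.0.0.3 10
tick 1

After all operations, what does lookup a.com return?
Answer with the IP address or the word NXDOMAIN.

Answer: 10.0.0.2

Derivation:
Op 1: tick 1 -> clock=1.
Op 2: insert b.com -> 10.0.0.4 (expiry=1+18=19). clock=1
Op 3: insert b.com -> 10.0.0.1 (expiry=1+9=10). clock=1
Op 4: insert a.com -> 10.0.0.1 (expiry=1+17=18). clock=1
Op 5: tick 1 -> clock=2.
Op 6: tick 2 -> clock=4.
Op 7: insert b.com -> 10.0.0.3 (expiry=4+20=24). clock=4
Op 8: tick 1 -> clock=5.
Op 9: insert a.com -> 10.0.0.5 (expiry=5+15=20). clock=5
Op 10: tick 1 -> clock=6.
Op 11: insert b.com -> 10.0.0.4 (expiry=6+8=14). clock=6
Op 12: tick 2 -> clock=8.
Op 13: insert b.com -> 10.0.0.3 (expiry=8+1=9). clock=8
Op 14: tick 1 -> clock=9. purged={b.com}
Op 15: insert a.com -> 10.0.0.5 (expiry=9+5=14). clock=9
Op 16: tick 1 -> clock=10.
Op 17: tick 2 -> clock=12.
Op 18: insert a.com -> 10.0.0.2 (expiry=12+11=23). clock=12
Op 19: tick 1 -> clock=13.
Op 20: insert b.com -> 10.0.0.3 (expiry=13+10=23). clock=13
Op 21: tick 1 -> clock=14.
lookup a.com: present, ip=10.0.0.2 expiry=23 > clock=14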